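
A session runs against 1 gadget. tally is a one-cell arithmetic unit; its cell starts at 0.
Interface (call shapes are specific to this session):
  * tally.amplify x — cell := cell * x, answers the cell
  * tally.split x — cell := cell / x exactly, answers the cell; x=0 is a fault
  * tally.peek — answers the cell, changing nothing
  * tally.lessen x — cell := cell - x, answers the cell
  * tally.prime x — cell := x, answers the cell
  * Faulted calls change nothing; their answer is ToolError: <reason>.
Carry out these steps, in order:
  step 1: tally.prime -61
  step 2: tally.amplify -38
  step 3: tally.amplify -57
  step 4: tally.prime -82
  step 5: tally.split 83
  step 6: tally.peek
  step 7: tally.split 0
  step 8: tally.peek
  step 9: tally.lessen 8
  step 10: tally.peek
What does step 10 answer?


Answer: -746/83

Derivation:
→ tally.prime(-61)
← -61
→ tally.amplify(-38)
← 2318
→ tally.amplify(-57)
← -132126
→ tally.prime(-82)
← -82
→ tally.split(83)
← -82/83
→ tally.peek()
← -82/83
→ tally.split(0)
← ToolError: division by zero
→ tally.peek()
← -82/83
→ tally.lessen(8)
← -746/83
→ tally.peek()
← -746/83


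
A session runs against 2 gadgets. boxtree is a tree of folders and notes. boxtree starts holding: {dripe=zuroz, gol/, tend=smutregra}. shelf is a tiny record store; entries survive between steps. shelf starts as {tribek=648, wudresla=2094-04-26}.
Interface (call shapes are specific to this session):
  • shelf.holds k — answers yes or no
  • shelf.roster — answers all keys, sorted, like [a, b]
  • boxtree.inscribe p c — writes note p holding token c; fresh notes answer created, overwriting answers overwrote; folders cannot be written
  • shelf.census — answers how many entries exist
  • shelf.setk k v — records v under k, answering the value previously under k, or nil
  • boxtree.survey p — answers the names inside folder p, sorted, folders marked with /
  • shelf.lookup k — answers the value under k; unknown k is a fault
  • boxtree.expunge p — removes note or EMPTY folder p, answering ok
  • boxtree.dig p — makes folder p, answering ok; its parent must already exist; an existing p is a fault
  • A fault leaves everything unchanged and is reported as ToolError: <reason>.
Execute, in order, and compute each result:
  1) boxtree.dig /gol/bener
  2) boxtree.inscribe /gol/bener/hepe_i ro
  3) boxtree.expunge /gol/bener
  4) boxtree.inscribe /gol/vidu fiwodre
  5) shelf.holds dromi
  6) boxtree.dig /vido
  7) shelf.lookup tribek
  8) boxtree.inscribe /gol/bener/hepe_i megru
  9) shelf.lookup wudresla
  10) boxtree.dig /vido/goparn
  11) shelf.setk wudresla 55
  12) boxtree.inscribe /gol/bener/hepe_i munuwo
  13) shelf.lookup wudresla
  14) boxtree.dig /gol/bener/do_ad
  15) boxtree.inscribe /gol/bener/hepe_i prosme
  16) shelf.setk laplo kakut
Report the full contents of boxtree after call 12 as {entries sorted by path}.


Answer: {dripe=zuroz, gol/, gol/bener/, gol/bener/hepe_i=munuwo, gol/vidu=fiwodre, tend=smutregra, vido/, vido/goparn/}

Derivation:
! boxtree.dig(p: /gol/bener) ~> ok
! boxtree.inscribe(p: /gol/bener/hepe_i, c: ro) ~> created
! boxtree.expunge(p: /gol/bener) ~> ToolError: not empty
! boxtree.inscribe(p: /gol/vidu, c: fiwodre) ~> created
! shelf.holds(k: dromi) ~> no
! boxtree.dig(p: /vido) ~> ok
! shelf.lookup(k: tribek) ~> 648
! boxtree.inscribe(p: /gol/bener/hepe_i, c: megru) ~> overwrote
! shelf.lookup(k: wudresla) ~> 2094-04-26
! boxtree.dig(p: /vido/goparn) ~> ok
! shelf.setk(k: wudresla, v: 55) ~> 2094-04-26
! boxtree.inscribe(p: /gol/bener/hepe_i, c: munuwo) ~> overwrote
! shelf.lookup(k: wudresla) ~> 55
! boxtree.dig(p: /gol/bener/do_ad) ~> ok
! boxtree.inscribe(p: /gol/bener/hepe_i, c: prosme) ~> overwrote
! shelf.setk(k: laplo, v: kakut) ~> nil


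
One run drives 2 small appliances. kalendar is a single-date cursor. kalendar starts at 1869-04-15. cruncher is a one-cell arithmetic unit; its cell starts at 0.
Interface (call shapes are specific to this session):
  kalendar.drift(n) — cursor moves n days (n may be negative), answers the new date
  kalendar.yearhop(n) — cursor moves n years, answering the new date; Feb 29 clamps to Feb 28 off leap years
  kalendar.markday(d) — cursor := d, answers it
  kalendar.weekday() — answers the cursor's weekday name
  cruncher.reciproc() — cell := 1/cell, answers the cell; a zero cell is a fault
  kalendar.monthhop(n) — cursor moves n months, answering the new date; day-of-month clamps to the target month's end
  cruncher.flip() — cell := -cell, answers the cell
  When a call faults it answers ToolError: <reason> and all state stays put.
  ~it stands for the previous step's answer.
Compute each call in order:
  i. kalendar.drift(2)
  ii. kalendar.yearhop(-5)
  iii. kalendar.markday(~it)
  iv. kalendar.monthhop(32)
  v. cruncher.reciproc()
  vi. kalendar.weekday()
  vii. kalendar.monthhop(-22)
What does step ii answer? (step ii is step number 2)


Answer: 1864-04-17

Derivation:
>>> drift n='2'
  1869-04-17
>>> yearhop n='-5'
  1864-04-17
>>> markday d='~it'
  1864-04-17
>>> monthhop n='32'
  1866-12-17
>>> reciproc
  ToolError: reciprocal of zero
>>> weekday
  Monday
>>> monthhop n='-22'
  1865-02-17


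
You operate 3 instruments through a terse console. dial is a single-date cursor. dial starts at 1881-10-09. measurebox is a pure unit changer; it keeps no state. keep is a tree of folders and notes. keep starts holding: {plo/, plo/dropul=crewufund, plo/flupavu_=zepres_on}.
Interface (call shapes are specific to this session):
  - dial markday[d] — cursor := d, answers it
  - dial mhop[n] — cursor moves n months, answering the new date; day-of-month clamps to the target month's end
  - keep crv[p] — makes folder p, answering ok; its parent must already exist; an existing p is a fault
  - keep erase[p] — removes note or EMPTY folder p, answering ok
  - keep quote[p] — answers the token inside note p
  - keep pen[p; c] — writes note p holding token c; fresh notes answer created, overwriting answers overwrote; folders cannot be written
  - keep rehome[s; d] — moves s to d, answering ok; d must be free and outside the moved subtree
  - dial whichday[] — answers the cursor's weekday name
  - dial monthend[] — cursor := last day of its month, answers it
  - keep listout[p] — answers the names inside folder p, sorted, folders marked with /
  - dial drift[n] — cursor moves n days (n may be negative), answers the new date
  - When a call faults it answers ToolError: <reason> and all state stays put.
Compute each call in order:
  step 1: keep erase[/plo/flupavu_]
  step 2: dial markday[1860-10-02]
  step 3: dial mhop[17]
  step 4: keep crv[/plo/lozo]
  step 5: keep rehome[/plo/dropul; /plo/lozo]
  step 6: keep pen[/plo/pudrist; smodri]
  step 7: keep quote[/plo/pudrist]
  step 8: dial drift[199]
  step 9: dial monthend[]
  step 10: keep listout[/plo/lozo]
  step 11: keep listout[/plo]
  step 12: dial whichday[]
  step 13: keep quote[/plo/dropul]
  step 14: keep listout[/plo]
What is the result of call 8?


Next I call keep erase using p→/plo/flupavu_, yielding ok.
I invoke dial markday using d→1860-10-02, → 1860-10-02.
I try dial mhop using n→17, and observe 1862-03-02.
Invoking keep crv using p→/plo/lozo, and get ok.
Calling keep rehome using s→/plo/dropul, d→/plo/lozo, and see ToolError: exists.
I use keep pen using p→/plo/pudrist, c→smodri: created.
I call keep quote using p→/plo/pudrist, — result: smodri.
Invoking dial drift using n→199, giving 1862-09-17.
Now I run dial monthend, — result: 1862-09-30.
Now I run keep listout using p→/plo/lozo, yielding [].
Then keep listout using p→/plo, which returns [dropul, lozo/, pudrist].
Using dial whichday, → Tuesday.
I run keep quote using p→/plo/dropul: crewufund.
Next I call keep listout using p→/plo, giving [dropul, lozo/, pudrist].

Answer: 1862-09-17


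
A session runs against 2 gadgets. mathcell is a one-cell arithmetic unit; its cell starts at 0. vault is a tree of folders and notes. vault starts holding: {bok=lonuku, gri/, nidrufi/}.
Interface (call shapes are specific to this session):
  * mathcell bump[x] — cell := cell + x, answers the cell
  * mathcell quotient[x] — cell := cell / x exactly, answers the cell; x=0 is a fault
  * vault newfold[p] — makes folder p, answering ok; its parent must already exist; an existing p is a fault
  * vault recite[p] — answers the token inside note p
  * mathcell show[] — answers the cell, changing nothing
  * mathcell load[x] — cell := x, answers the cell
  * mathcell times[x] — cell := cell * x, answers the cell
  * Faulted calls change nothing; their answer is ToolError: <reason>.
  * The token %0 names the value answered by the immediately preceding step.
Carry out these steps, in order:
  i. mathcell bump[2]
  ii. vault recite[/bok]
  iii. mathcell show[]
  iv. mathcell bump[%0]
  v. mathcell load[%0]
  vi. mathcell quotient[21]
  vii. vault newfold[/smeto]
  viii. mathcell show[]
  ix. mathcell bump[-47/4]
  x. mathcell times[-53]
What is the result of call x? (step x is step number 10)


Answer: 51463/84

Derivation:
Act: mathcell bump[x='2']
Obs: 2
Act: vault recite[p='/bok']
Obs: lonuku
Act: mathcell show[]
Obs: 2
Act: mathcell bump[x='%0']
Obs: 4
Act: mathcell load[x='%0']
Obs: 4
Act: mathcell quotient[x='21']
Obs: 4/21
Act: vault newfold[p='/smeto']
Obs: ok
Act: mathcell show[]
Obs: 4/21
Act: mathcell bump[x='-47/4']
Obs: -971/84
Act: mathcell times[x='-53']
Obs: 51463/84


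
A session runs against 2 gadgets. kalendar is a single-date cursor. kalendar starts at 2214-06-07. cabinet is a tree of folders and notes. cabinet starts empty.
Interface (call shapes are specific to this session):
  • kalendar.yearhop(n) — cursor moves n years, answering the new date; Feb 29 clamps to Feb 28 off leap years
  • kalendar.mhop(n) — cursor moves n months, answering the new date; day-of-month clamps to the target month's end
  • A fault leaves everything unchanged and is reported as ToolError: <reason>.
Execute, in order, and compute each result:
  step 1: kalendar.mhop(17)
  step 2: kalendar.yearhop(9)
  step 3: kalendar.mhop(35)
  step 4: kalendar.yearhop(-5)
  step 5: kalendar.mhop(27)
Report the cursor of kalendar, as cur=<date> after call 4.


Answer: cur=2222-10-07

Derivation:
% mhop 17
[out] 2215-11-07
% yearhop 9
[out] 2224-11-07
% mhop 35
[out] 2227-10-07
% yearhop -5
[out] 2222-10-07
% mhop 27
[out] 2225-01-07


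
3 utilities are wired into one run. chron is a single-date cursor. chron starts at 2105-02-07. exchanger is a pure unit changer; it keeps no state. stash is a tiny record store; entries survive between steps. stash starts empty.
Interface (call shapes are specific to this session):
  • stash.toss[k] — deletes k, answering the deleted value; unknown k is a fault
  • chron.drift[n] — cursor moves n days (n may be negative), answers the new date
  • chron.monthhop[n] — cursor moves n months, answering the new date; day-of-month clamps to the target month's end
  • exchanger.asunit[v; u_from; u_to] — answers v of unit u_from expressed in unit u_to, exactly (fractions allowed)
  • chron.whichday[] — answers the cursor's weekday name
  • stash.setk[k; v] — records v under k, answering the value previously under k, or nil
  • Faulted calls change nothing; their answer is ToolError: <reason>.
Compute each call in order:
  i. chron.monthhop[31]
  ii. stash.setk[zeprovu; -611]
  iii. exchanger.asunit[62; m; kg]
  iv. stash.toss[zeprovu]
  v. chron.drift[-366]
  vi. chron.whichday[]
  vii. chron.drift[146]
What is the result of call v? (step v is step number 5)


Answer: 2106-09-06

Derivation:
-> monthhop(n: 31)
<- 2107-09-07
-> setk(k: zeprovu, v: -611)
<- nil
-> asunit(v: 62, u_from: m, u_to: kg)
<- ToolError: incompatible units
-> toss(k: zeprovu)
<- -611
-> drift(n: -366)
<- 2106-09-06
-> whichday()
<- Monday
-> drift(n: 146)
<- 2107-01-30


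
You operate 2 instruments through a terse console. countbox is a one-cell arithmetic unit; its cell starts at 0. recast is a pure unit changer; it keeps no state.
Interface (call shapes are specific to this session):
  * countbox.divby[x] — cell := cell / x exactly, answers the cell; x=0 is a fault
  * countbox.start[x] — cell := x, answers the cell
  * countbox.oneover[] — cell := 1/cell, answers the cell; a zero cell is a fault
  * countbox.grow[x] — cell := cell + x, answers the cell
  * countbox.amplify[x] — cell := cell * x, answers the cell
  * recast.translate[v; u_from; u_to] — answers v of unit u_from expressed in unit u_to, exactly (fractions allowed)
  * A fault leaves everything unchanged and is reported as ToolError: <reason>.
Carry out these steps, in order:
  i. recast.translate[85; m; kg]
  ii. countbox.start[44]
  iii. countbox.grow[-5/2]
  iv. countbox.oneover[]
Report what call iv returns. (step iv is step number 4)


Answer: 2/83

Derivation:
> translate v='85' u_from='m' u_to='kg'
= ToolError: incompatible units
> start x='44'
= 44
> grow x='-5/2'
= 83/2
> oneover
= 2/83


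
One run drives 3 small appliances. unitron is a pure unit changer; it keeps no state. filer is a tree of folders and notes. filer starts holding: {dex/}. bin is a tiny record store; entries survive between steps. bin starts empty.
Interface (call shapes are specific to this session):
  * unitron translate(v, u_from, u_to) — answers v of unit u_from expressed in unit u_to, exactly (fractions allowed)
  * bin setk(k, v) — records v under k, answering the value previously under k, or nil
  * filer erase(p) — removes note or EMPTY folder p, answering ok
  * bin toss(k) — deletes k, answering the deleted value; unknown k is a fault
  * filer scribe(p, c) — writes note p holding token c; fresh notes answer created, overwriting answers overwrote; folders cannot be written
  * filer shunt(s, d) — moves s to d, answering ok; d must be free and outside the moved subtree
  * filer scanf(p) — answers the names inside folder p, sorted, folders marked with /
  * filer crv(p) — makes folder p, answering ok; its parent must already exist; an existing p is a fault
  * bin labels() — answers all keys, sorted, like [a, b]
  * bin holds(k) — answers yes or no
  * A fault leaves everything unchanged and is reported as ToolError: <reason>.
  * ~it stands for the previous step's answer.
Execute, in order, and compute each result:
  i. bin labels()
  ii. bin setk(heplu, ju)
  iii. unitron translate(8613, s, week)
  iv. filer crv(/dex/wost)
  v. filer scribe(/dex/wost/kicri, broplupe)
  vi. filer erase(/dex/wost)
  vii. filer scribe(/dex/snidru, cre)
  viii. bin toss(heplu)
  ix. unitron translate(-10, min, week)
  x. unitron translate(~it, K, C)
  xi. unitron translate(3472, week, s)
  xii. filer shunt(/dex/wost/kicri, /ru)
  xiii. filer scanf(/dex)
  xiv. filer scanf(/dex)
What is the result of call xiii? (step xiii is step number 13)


>>> bin labels
  []
>>> bin setk k→heplu v→ju
  nil
>>> unitron translate v→8613 u_from→s u_to→week
  319/22400
>>> filer crv p→/dex/wost
  ok
>>> filer scribe p→/dex/wost/kicri c→broplupe
  created
>>> filer erase p→/dex/wost
  ToolError: not empty
>>> filer scribe p→/dex/snidru c→cre
  created
>>> bin toss k→heplu
  ju
>>> unitron translate v→-10 u_from→min u_to→week
  -1/1008
>>> unitron translate v→~it u_from→K u_to→C
  -1376681/5040
>>> unitron translate v→3472 u_from→week u_to→s
  2099865600
>>> filer shunt s→/dex/wost/kicri d→/ru
  ok
>>> filer scanf p→/dex
  [snidru, wost/]
>>> filer scanf p→/dex
  [snidru, wost/]

Answer: [snidru, wost/]


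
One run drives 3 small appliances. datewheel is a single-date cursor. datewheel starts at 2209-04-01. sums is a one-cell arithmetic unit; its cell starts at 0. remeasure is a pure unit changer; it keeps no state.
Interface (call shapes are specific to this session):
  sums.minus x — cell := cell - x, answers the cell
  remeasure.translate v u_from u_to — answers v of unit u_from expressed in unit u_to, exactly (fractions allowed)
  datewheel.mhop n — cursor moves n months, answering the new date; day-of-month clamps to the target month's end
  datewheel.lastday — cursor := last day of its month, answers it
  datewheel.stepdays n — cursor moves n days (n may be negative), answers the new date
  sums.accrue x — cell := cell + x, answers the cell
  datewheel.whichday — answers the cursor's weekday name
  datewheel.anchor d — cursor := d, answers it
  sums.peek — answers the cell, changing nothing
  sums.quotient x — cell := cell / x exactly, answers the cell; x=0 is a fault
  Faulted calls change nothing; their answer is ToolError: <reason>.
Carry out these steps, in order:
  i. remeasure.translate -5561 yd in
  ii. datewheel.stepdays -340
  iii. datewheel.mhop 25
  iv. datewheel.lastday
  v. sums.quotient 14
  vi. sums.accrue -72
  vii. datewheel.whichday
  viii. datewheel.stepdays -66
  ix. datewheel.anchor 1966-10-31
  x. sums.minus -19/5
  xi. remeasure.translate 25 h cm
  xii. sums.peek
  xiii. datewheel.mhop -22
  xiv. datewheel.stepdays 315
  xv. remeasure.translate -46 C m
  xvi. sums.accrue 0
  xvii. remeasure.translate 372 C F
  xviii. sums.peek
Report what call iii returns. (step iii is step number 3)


Answer: 2210-05-26

Derivation:
Step: remeasure.translate[v: -5561; u_from: yd; u_to: in]
Result: -200196
Step: datewheel.stepdays[n: -340]
Result: 2208-04-26
Step: datewheel.mhop[n: 25]
Result: 2210-05-26
Step: datewheel.lastday[]
Result: 2210-05-31
Step: sums.quotient[x: 14]
Result: 0
Step: sums.accrue[x: -72]
Result: -72
Step: datewheel.whichday[]
Result: Thursday
Step: datewheel.stepdays[n: -66]
Result: 2210-03-26
Step: datewheel.anchor[d: 1966-10-31]
Result: 1966-10-31
Step: sums.minus[x: -19/5]
Result: -341/5
Step: remeasure.translate[v: 25; u_from: h; u_to: cm]
Result: ToolError: incompatible units
Step: sums.peek[]
Result: -341/5
Step: datewheel.mhop[n: -22]
Result: 1964-12-31
Step: datewheel.stepdays[n: 315]
Result: 1965-11-11
Step: remeasure.translate[v: -46; u_from: C; u_to: m]
Result: ToolError: incompatible units
Step: sums.accrue[x: 0]
Result: -341/5
Step: remeasure.translate[v: 372; u_from: C; u_to: F]
Result: 3508/5
Step: sums.peek[]
Result: -341/5


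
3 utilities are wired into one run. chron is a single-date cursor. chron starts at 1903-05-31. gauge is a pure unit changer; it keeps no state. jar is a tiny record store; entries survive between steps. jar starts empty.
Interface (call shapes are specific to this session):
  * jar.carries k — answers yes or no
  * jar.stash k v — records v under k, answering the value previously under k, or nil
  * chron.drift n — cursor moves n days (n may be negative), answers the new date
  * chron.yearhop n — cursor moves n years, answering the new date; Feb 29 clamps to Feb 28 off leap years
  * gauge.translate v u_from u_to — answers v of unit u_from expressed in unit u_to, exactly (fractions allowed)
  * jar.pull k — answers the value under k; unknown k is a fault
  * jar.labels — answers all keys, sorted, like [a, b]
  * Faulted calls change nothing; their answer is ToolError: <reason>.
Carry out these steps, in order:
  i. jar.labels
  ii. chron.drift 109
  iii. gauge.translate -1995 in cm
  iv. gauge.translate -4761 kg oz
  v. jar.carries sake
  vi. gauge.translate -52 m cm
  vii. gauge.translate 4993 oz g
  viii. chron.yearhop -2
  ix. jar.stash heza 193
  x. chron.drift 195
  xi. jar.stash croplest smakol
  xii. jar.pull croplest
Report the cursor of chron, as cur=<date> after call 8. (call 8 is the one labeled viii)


·→ jar.labels()
·← []
·→ chron.drift(109)
·← 1903-09-17
·→ gauge.translate(-1995, in, cm)
·← -50673/10
·→ gauge.translate(-4761, kg, oz)
·← -7617600000000/45359237
·→ jar.carries(sake)
·← no
·→ gauge.translate(-52, m, cm)
·← -5200
·→ gauge.translate(4993, oz, g)
·← 226478670341/1600000
·→ chron.yearhop(-2)
·← 1901-09-17
·→ jar.stash(heza, 193)
·← nil
·→ chron.drift(195)
·← 1902-03-31
·→ jar.stash(croplest, smakol)
·← nil
·→ jar.pull(croplest)
·← smakol

Answer: cur=1901-09-17


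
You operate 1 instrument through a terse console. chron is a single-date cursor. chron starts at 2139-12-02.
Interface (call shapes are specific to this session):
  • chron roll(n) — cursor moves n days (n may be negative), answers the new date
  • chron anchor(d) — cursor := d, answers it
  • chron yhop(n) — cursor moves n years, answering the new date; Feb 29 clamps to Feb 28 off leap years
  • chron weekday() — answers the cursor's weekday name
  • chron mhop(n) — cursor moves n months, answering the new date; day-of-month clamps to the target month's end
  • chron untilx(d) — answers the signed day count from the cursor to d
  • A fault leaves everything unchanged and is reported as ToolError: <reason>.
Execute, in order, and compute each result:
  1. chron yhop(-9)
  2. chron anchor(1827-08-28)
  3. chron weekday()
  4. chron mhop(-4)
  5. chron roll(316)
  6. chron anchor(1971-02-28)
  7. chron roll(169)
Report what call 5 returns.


Answer: 1828-03-09

Derivation:
CALL chron yhop[n→-9]
RET  2130-12-02
CALL chron anchor[d→1827-08-28]
RET  1827-08-28
CALL chron weekday[]
RET  Tuesday
CALL chron mhop[n→-4]
RET  1827-04-28
CALL chron roll[n→316]
RET  1828-03-09
CALL chron anchor[d→1971-02-28]
RET  1971-02-28
CALL chron roll[n→169]
RET  1971-08-16


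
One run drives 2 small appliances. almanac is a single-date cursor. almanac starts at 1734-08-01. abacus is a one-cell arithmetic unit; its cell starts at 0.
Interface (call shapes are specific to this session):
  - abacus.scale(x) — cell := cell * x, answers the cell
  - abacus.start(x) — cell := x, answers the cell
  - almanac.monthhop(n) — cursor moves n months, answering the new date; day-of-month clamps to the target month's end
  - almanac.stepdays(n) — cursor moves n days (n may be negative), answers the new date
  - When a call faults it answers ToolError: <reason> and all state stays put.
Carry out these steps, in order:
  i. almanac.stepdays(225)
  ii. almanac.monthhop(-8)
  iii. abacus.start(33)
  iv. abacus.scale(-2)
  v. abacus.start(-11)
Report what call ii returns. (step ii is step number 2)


>> almanac.stepdays(n='225')
<< 1735-03-14
>> almanac.monthhop(n='-8')
<< 1734-07-14
>> abacus.start(x='33')
<< 33
>> abacus.scale(x='-2')
<< -66
>> abacus.start(x='-11')
<< -11

Answer: 1734-07-14


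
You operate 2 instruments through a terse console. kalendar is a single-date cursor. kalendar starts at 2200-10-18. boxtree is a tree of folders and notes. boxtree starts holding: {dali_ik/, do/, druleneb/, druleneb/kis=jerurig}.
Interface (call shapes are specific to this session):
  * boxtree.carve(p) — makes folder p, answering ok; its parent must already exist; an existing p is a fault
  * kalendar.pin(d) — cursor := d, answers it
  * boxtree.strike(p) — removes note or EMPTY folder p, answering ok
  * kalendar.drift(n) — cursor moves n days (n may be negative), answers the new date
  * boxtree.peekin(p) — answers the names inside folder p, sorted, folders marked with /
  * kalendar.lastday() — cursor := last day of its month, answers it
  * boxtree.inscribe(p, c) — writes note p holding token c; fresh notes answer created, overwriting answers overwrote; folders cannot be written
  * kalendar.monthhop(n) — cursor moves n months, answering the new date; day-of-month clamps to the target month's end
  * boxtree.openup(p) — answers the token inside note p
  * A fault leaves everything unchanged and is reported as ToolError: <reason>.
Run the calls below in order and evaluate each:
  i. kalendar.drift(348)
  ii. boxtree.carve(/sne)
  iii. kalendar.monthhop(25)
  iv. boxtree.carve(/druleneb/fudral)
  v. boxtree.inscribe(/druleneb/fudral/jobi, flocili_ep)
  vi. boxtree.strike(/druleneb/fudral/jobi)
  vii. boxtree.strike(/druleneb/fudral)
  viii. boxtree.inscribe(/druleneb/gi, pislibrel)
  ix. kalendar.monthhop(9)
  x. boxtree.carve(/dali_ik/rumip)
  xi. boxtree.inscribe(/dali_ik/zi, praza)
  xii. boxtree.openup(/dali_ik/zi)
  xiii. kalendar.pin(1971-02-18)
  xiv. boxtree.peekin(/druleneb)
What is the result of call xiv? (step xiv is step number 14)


[in] drift n='348'
  2201-10-01
[in] carve p='/sne'
  ok
[in] monthhop n='25'
  2203-11-01
[in] carve p='/druleneb/fudral'
  ok
[in] inscribe p='/druleneb/fudral/jobi' c='flocili_ep'
  created
[in] strike p='/druleneb/fudral/jobi'
  ok
[in] strike p='/druleneb/fudral'
  ok
[in] inscribe p='/druleneb/gi' c='pislibrel'
  created
[in] monthhop n='9'
  2204-08-01
[in] carve p='/dali_ik/rumip'
  ok
[in] inscribe p='/dali_ik/zi' c='praza'
  created
[in] openup p='/dali_ik/zi'
  praza
[in] pin d='1971-02-18'
  1971-02-18
[in] peekin p='/druleneb'
  [gi, kis]

Answer: [gi, kis]


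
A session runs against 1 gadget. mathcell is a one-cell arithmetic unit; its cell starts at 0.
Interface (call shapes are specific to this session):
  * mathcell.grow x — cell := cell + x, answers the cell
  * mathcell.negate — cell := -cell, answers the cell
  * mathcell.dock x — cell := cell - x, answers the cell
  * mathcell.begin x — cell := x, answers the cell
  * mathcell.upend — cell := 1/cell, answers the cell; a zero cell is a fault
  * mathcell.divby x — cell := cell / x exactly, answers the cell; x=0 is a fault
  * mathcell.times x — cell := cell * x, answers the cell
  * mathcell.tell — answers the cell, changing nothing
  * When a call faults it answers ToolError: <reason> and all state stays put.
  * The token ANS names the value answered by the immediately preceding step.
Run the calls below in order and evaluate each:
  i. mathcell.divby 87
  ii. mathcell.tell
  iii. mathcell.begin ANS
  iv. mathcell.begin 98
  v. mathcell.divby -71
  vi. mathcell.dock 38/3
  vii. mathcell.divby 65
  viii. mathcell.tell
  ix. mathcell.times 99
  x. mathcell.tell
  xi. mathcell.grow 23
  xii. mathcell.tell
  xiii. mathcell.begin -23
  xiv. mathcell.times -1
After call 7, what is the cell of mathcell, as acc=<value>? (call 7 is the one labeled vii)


[in] divby 87
  0
[in] tell
  0
[in] begin ANS
  0
[in] begin 98
  98
[in] divby -71
  -98/71
[in] dock 38/3
  -2992/213
[in] divby 65
  -2992/13845
[in] tell
  -2992/13845
[in] times 99
  -98736/4615
[in] tell
  -98736/4615
[in] grow 23
  7409/4615
[in] tell
  7409/4615
[in] begin -23
  -23
[in] times -1
  23

Answer: acc=-2992/13845


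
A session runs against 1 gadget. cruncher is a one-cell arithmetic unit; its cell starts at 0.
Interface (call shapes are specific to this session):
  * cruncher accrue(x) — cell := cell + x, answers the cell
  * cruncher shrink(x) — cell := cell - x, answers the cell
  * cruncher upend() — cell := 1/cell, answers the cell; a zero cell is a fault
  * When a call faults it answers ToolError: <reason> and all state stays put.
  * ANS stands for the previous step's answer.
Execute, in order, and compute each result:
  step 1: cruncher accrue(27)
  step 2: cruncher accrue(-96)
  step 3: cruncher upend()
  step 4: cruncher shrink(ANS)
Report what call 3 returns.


Answer: -1/69

Derivation:
;; cruncher accrue(x='27') : 27
;; cruncher accrue(x='-96') : -69
;; cruncher upend() : -1/69
;; cruncher shrink(x='ANS') : 0


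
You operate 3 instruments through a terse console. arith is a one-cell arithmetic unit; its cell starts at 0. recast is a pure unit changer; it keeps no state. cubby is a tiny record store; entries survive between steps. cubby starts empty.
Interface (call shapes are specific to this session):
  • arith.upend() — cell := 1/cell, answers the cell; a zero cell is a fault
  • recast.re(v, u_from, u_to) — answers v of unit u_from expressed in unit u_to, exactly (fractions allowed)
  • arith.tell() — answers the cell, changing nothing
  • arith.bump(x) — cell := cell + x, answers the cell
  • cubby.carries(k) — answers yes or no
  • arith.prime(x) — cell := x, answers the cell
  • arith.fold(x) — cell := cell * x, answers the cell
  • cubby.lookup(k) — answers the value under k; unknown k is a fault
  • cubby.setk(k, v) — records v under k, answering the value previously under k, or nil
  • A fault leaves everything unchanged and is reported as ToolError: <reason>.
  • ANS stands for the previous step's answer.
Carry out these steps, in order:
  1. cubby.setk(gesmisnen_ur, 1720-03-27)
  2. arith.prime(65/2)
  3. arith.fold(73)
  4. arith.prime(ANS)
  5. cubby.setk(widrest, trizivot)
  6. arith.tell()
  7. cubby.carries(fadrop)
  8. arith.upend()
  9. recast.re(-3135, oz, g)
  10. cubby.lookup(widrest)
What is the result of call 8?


>>> cubby.setk k='gesmisnen_ur' v='1720-03-27'
  nil
>>> arith.prime x='65/2'
  65/2
>>> arith.fold x='73'
  4745/2
>>> arith.prime x='ANS'
  4745/2
>>> cubby.setk k='widrest' v='trizivot'
  nil
>>> arith.tell
  4745/2
>>> cubby.carries k='fadrop'
  no
>>> arith.upend
  2/4745
>>> recast.re v='-3135' u_from='oz' u_to='g'
  -28440241599/320000
>>> cubby.lookup k='widrest'
  trizivot

Answer: 2/4745


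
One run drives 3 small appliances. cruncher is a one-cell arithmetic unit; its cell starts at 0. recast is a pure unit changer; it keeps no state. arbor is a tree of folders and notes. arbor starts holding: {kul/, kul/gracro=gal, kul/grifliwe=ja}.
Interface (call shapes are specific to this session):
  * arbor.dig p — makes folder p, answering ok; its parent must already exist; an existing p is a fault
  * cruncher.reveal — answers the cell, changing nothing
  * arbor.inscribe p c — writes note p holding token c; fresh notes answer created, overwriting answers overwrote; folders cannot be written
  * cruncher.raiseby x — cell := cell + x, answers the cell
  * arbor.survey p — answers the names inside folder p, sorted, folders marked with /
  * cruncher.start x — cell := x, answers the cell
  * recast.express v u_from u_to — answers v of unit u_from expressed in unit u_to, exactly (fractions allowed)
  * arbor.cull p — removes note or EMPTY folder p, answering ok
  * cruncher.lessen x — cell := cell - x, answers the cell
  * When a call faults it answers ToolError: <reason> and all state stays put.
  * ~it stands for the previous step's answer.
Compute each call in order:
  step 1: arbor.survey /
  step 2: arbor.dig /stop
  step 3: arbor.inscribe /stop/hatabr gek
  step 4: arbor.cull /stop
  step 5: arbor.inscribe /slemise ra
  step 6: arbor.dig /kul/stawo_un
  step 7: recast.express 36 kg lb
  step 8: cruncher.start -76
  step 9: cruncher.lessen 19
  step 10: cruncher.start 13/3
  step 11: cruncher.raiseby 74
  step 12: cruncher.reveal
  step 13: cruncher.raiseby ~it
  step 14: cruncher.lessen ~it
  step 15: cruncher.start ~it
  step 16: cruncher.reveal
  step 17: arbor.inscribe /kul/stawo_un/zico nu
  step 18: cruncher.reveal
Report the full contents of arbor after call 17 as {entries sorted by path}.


Answer: {kul/, kul/gracro=gal, kul/grifliwe=ja, kul/stawo_un/, kul/stawo_un/zico=nu, slemise=ra, stop/, stop/hatabr=gek}

Derivation:
Invoking arbor.survey passing p=/, and see [kul/].
Then arbor.dig passing p=/stop, and get ok.
I invoke arbor.inscribe passing p=/stop/hatabr, c=gek, and get created.
I run arbor.cull passing p=/stop, and get ToolError: not empty.
I try arbor.inscribe passing p=/slemise, c=ra, and observe created.
Now I run arbor.dig passing p=/kul/stawo_un, and see ok.
Invoking recast.express passing v=36, u_from=kg, u_to=lb, and see 3600000000/45359237.
I try cruncher.start passing x=-76, and observe -76.
Invoking cruncher.lessen passing x=19, and observe -95.
Now I run cruncher.start passing x=13/3, and see 13/3.
Using cruncher.raiseby passing x=74, and get 235/3.
Invoking cruncher.reveal, giving 235/3.
Now I run cruncher.raiseby passing x=~it, → 470/3.
Invoking cruncher.lessen passing x=~it, giving 0.
I invoke cruncher.start passing x=~it, — result: 0.
Calling cruncher.reveal: 0.
Calling arbor.inscribe passing p=/kul/stawo_un/zico, c=nu, and see created.
Next I call cruncher.reveal, and observe 0.


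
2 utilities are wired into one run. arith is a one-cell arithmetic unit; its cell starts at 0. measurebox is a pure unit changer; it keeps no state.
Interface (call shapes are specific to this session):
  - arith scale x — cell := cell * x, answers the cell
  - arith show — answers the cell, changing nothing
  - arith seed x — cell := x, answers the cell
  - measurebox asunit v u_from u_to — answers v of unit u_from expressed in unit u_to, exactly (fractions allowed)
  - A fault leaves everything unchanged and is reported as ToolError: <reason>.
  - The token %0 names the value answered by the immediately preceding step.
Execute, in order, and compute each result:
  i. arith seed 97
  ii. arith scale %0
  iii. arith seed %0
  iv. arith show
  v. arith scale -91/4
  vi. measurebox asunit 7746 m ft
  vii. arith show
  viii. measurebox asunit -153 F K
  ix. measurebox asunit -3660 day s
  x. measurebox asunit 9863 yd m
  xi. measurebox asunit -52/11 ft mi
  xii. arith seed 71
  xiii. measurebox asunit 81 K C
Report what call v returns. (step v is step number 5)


[in] arith seed 97
:: 97
[in] arith scale %0
:: 9409
[in] arith seed %0
:: 9409
[in] arith show
:: 9409
[in] arith scale -91/4
:: -856219/4
[in] measurebox asunit 7746 m ft
:: 3227500/127
[in] arith show
:: -856219/4
[in] measurebox asunit -153 F K
:: 30667/180
[in] measurebox asunit -3660 day s
:: -316224000
[in] measurebox asunit 9863 yd m
:: 11273409/1250
[in] measurebox asunit -52/11 ft mi
:: -13/14520
[in] arith seed 71
:: 71
[in] measurebox asunit 81 K C
:: -3843/20

Answer: -856219/4


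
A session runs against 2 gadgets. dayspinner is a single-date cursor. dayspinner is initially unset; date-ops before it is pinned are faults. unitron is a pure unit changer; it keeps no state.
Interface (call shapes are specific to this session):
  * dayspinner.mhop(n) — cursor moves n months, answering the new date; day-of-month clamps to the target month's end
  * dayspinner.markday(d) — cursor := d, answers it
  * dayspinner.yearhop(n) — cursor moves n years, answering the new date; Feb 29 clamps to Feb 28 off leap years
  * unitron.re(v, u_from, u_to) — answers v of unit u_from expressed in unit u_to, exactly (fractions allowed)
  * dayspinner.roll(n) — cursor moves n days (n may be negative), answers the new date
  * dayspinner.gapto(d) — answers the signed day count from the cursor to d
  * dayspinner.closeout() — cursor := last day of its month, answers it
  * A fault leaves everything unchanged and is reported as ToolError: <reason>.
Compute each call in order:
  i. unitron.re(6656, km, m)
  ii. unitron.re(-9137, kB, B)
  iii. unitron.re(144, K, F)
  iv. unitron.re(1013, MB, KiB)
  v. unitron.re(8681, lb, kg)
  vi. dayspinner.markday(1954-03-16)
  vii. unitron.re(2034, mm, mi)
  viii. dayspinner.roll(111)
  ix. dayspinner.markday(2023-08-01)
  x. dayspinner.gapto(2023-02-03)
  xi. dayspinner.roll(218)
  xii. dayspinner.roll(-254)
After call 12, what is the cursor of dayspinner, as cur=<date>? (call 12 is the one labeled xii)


Answer: cur=2023-06-26

Derivation:
$ unitron.re v→6656 u_from→km u_to→m
:: 6656000
$ unitron.re v→-9137 u_from→kB u_to→B
:: -9137000
$ unitron.re v→144 u_from→K u_to→F
:: -20047/100
$ unitron.re v→1013 u_from→MB u_to→KiB
:: 15828125/16
$ unitron.re v→8681 u_from→lb u_to→kg
:: 393763536397/100000000
$ dayspinner.markday d→1954-03-16
:: 1954-03-16
$ unitron.re v→2034 u_from→mm u_to→mi
:: 113/89408
$ dayspinner.roll n→111
:: 1954-07-05
$ dayspinner.markday d→2023-08-01
:: 2023-08-01
$ dayspinner.gapto d→2023-02-03
:: -179
$ dayspinner.roll n→218
:: 2024-03-06
$ dayspinner.roll n→-254
:: 2023-06-26


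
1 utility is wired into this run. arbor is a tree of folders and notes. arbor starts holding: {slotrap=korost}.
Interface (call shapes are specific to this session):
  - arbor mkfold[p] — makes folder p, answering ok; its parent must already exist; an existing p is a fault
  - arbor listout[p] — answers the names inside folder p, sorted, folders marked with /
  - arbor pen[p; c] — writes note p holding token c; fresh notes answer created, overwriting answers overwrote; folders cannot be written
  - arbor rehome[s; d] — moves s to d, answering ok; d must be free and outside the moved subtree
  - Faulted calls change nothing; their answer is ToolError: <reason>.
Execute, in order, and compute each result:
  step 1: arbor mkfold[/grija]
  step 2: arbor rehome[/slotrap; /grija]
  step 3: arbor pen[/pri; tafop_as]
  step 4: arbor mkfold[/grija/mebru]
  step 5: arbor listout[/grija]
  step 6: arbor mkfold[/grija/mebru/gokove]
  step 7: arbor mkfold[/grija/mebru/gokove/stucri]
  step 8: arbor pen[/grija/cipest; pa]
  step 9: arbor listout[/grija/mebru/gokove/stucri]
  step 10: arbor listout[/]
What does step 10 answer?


Now I run arbor mkfold passing p=/grija, → ok.
Calling arbor rehome passing s=/slotrap, d=/grija, and observe ToolError: exists.
I try arbor pen passing p=/pri, c=tafop_as, — result: created.
Now I run arbor mkfold passing p=/grija/mebru, → ok.
I try arbor listout passing p=/grija: [mebru/].
Using arbor mkfold passing p=/grija/mebru/gokove, and get ok.
I use arbor mkfold passing p=/grija/mebru/gokove/stucri, which returns ok.
I run arbor pen passing p=/grija/cipest, c=pa, yielding created.
Then arbor listout passing p=/grija/mebru/gokove/stucri, and see [].
I try arbor listout passing p=/, and observe [grija/, pri, slotrap].

Answer: [grija/, pri, slotrap]


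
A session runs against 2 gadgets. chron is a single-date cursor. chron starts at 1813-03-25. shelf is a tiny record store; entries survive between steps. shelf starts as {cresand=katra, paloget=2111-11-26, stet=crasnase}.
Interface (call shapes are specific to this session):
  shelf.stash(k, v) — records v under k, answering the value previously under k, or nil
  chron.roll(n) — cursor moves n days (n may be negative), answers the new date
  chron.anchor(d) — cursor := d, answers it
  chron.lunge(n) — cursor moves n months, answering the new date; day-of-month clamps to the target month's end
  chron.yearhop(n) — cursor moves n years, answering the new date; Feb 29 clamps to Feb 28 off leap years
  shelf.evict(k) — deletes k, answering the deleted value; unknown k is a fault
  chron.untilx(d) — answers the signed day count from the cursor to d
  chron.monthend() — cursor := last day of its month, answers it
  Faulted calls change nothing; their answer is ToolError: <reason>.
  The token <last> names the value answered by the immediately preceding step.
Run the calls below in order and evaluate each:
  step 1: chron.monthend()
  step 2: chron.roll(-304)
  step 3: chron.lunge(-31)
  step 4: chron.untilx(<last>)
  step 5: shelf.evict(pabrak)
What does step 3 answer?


>>> chron.monthend
:: 1813-03-31
>>> chron.roll n=-304
:: 1812-05-31
>>> chron.lunge n=-31
:: 1809-10-31
>>> chron.untilx d=<last>
:: 0
>>> shelf.evict k=pabrak
:: ToolError: no such key pabrak

Answer: 1809-10-31


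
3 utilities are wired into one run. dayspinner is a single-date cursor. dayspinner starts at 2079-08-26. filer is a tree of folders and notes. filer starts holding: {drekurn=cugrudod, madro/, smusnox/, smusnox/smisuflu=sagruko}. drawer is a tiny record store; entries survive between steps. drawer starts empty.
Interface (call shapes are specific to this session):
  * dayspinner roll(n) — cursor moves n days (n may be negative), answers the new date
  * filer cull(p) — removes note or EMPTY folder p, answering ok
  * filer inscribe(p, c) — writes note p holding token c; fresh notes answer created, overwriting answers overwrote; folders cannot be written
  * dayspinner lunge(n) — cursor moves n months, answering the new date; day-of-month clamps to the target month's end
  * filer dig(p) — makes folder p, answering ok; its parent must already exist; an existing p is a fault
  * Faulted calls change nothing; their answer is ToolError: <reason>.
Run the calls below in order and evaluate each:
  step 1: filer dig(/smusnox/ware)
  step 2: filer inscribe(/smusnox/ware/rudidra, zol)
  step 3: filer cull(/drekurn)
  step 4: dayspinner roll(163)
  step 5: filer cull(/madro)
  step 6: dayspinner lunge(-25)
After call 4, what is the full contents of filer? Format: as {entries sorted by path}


Answer: {madro/, smusnox/, smusnox/smisuflu=sagruko, smusnox/ware/, smusnox/ware/rudidra=zol}

Derivation:
I run filer dig(p=/smusnox/ware), and observe ok.
I try filer inscribe(p=/smusnox/ware/rudidra, c=zol), which returns created.
I use filer cull(p=/drekurn), giving ok.
Then dayspinner roll(n=163), which returns 2080-02-05.
Calling filer cull(p=/madro), and see ok.
Then dayspinner lunge(n=-25), — result: 2078-01-05.
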